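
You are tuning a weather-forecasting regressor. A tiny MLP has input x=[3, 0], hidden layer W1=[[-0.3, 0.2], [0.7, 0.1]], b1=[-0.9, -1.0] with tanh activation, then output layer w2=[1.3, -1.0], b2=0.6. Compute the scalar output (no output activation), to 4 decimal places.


z1[0] = (-0.3)·(3) + (0.2)·(0) - 0.9 = -1.8
z1[1] = (0.7)·(3) + (0.1)·(0) - 1.0 = 1.1
h = tanh(z1) = [-0.9468, 0.8005]
output = (1.3)·(-0.9468) + (-1.0)·(0.8005) + 0.6 = -1.4313

-1.4313


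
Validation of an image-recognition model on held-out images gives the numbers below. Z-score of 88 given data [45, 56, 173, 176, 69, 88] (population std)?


μ = 101.1667, σ = 53.4834
z = (88 - 101.1667)/53.4834 = -0.2462

-0.2462


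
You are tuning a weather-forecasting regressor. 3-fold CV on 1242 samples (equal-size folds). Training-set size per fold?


Fold size = 1242/3 = 414
Training per fold = 1242 - 414 = 828

828


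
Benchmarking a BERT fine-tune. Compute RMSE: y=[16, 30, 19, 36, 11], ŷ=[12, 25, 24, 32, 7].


MSE = 98/5 = 19.6
RMSE = √(98/5) = 4.4272

4.4272


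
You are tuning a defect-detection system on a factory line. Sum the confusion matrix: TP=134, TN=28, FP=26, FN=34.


Total = TP + TN + FP + FN
= 134 + 28 + 26 + 34
= 222
(Predicted positive: 160, predicted negative: 62)

222


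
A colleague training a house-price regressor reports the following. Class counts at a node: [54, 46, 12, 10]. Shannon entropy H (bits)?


Probabilities: [54/122, 46/122, 12/122, 10/122] ≈ [0.4426, 0.377, 0.0984, 0.082]
H = -((54/122)·log₂(54/122) + (46/122)·log₂(46/122) + (12/122)·log₂(12/122) + (10/122)·log₂(10/122))
  = 1.6759 bits

1.6759 bits


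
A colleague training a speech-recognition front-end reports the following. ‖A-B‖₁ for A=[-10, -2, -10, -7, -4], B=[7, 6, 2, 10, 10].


d = |-10-7| + |-2-6| + |-10-2| + |-7-10| + |-4-10|
  = 17 + 8 + 12 + 17 + 14
  = 68

68


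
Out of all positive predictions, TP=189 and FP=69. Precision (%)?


Precision = TP/(TP+FP)
= 189/(189+69)
= 189/258 = 73.26%

73.26%


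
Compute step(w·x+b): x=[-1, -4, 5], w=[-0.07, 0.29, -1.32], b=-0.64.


z = (-1)·(-0.07) + (-4)·(0.29) + (5)·(-1.32) - 0.64
  = -8.33
step(z) = 0 (z<0)

0


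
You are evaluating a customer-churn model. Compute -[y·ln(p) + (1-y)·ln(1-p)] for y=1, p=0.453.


BCE = -[y·ln(p) + (1-y)·ln(1-p)]
= -1·ln(0.453) - 0
= -ln(0.453) = 0.7919

0.7919


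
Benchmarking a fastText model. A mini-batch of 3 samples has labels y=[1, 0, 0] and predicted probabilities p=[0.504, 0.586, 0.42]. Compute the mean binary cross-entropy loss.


L[0] = -ln(0.504) = 0.6852
L[1] = -ln(1-0.586) = -ln(0.414) = 0.8819
L[2] = -ln(1-0.42) = -ln(0.58) = 0.5447
mean = (0.6852 + 0.8819 + 0.5447)/3 = 0.7039

0.7039


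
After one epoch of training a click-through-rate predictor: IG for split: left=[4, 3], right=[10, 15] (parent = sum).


Parent = [14, 18], H_parent = 0.9887
H_left = 0.9852 (n=7), H_right = 0.971 (n=25)
H_children = (7/32)·0.9852 + (25/32)·0.971 = 0.9741
IG = 0.9887 - 0.9741 = 0.0146

0.0146


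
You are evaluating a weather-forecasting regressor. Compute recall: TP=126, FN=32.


Recall = TP/(TP+FN)
= 126/(126+32)
= 126/158 = 79.75%

79.75%


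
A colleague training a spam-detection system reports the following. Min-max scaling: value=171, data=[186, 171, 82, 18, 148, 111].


min=18, max=186
(171-18)/(186-18) = 153/168 = 0.9107

0.9107


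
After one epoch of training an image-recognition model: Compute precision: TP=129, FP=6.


Precision = TP/(TP+FP)
= 129/(129+6)
= 129/135 = 95.56%

95.56%


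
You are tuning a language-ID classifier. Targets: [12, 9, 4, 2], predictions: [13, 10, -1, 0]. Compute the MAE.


Absolute errors: |12-13|=1, |9-10|=1, |4+ 1|=5, |2-0|=2
Sum = 9
MAE = 9/4 = 9/4

9/4


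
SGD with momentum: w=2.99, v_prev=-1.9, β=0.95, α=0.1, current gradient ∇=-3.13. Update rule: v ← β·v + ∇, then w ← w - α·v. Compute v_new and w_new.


v_new = 0.95·-1.9 - 3.13 = -1.805 - 3.13 = -4.935
w_new = 2.99 - 0.1·-4.935 = 2.99 + 0.4935 = 3.4835

v_new=-4.935, w_new=3.4835


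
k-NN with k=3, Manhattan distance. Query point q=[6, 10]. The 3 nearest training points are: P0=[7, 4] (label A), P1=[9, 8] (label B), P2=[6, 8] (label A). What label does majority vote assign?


d(q,P0) = 7  (label A)
d(q,P1) = 5  (label B)
d(q,P2) = 2  (label A)
Votes: A=2, B=1
Majority → A

A


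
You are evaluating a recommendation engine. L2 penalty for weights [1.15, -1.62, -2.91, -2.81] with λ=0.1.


‖w‖₂² = (1.15)² + (-1.62)² + (-2.91)² + (-2.81)²
     = 1.3225 + 2.6244 + 8.4681 + 7.8961
     = 20.3111
λ·‖w‖₂² = 0.1·20.3111 = 2.03111

2.03111


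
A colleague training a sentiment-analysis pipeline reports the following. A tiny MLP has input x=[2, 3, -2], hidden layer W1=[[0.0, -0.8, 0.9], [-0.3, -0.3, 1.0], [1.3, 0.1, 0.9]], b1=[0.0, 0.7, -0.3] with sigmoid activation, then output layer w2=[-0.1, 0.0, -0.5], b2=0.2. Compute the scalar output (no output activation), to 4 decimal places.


z1[0] = (0.0)·(2) + (-0.8)·(3) + (0.9)·(-2) + 0.0 = -4.2
z1[1] = (-0.3)·(2) + (-0.3)·(3) + (1.0)·(-2) + 0.7 = -2.8
z1[2] = (1.3)·(2) + (0.1)·(3) + (0.9)·(-2) - 0.3 = 0.8
h = sigmoid(z1) = [0.0148, 0.0573, 0.69]
output = (-0.1)·(0.0148) + (0.0)·(0.0573) + (-0.5)·(0.69) + 0.2 = -0.1465

-0.1465


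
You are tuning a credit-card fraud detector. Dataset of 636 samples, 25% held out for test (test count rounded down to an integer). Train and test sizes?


Test = ⌊636·25/100⌋ = 159
Train = 636 - 159 = 477

Train: 477, Test: 159


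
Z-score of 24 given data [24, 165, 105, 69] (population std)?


μ = 90.75, σ = 51.5867
z = (24 - 90.75)/51.5867 = -1.2939

-1.2939


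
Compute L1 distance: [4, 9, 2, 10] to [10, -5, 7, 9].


d = |4-10| + |9+ 5| + |2-7| + |10-9|
  = 6 + 14 + 5 + 1
  = 26

26


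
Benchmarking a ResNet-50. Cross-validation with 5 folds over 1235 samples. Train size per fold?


Fold size = 1235/5 = 247
Training per fold = 1235 - 247 = 988

988


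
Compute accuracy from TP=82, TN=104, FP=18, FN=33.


Accuracy = (TP+TN)/(TP+TN+FP+FN)
= (82+104)/(237)
= 186/237 = 78.48%

78.48%


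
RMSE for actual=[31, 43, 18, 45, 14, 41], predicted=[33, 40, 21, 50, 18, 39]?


MSE = 67/6 = 11.1667
RMSE = √(67/6) = 3.3417

3.3417


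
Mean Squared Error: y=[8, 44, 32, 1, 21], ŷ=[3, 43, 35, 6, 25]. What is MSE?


Squared errors: (8-3)²=25, (44-43)²=1, (32-35)²=9, (1-6)²=25, (21-25)²=16
Sum = 76
MSE = 76/5 = 76/5

76/5


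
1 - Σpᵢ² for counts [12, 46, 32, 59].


Probabilities: [12/149, 46/149, 32/149, 59/149] ≈ [0.0805, 0.3087, 0.2148, 0.396]
Σpᵢ² = (144 + 2116 + 1024 + 3481)/149² = 6765/22201
Gini = 1 - Σpᵢ² = 1 - 6765/22201 = 0.6953

0.6953


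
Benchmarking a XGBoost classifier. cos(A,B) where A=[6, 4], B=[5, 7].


A·B = 6·5 + 4·7 = 58
‖A‖ = √52 = 7.2111, ‖B‖ = √74 = 8.6023
cos = 58/(√52·√74) = 58/√3848 = 0.935

0.935


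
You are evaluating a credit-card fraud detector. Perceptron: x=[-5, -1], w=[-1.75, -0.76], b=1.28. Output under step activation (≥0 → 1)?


z = (-5)·(-1.75) + (-1)·(-0.76) + 1.28
  = 10.79
step(z) = 1 (z≥0)

1


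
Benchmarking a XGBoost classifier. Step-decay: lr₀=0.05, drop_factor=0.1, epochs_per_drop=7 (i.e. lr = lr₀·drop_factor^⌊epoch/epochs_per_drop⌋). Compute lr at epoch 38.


n_drops = ⌊38/7⌋ = 5
lr = 0.05·0.1^5 = 0.05·0.00001 = 0.0000005

0.0000005


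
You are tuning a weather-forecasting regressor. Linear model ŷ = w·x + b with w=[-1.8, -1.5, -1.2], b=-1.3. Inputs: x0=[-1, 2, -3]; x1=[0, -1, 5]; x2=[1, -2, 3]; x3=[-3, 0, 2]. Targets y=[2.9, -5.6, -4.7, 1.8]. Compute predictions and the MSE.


ŷ0 = (-1.8)·(-1) + (-1.5)·(2) + (-1.2)·(-3) - 1.3 = 1.1
ŷ1 = (-1.8)·(0) + (-1.5)·(-1) + (-1.2)·(5) - 1.3 = -5.8
ŷ2 = (-1.8)·(1) + (-1.5)·(-2) + (-1.2)·(3) - 1.3 = -3.7
ŷ3 = (-1.8)·(-3) + (-1.5)·(0) + (-1.2)·(2) - 1.3 = 1.7
errors² = [3.24, 0.04, 1.0, 0.01]
MSE = 4.2900/4 = 1.0725

1.0725


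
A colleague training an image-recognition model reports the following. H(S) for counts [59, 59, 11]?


Probabilities: [59/129, 59/129, 11/129] ≈ [0.4574, 0.4574, 0.0853]
H = -((59/129)·log₂(59/129) + (59/129)·log₂(59/129) + (11/129)·log₂(11/129))
  = 1.3352 bits

1.3352 bits


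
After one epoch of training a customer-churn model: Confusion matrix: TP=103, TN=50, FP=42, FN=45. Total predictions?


Total = TP + TN + FP + FN
= 103 + 50 + 42 + 45
= 240
(Predicted positive: 145, predicted negative: 95)

240


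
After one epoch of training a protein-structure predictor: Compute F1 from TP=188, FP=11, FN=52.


Precision = 188/199 = 0.9447
Recall = 188/240 = 0.7833
F1 = 2·P·R/(P+R) = 2·TP/(2·TP+FP+FN) = 376/(376+11+52) = 376/439 = 0.8565

0.8565


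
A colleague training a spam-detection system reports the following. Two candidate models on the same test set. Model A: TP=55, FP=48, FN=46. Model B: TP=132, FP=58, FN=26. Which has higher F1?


Model A: P=55/103=0.534, R=55/101=0.5446, F1=2PR/(P+R)=2TP/(2TP+FP+FN)=110/204=0.5392
Model B: P=132/190=0.6947, R=132/158=0.8354, F1=2PR/(P+R)=2TP/(2TP+FP+FN)=264/348=0.7586
0.5392 < 0.7586 → Model B

Model B


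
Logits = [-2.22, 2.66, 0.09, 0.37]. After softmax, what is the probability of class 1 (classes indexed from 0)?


Exponentials: e^-2.22=0.1086, e^2.66=14.2963, e^0.09=1.0942, e^0.37=1.4477
Sum = 16.9468
Softmax = [0.0064, 0.8436, 0.0646, 0.0854]
p[1] = 14.2963/16.9468 = 0.8436

0.8436


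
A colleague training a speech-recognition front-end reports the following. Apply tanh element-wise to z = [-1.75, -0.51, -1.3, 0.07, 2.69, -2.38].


tanh(-1.75) = -0.9414
tanh(-0.51) = -0.4699
tanh(-1.3) = -0.8617
tanh(0.07) = 0.0699
tanh(2.69) = 0.9908
tanh(-2.38) = -0.983
result = [-0.9414, -0.4699, -0.8617, 0.0699, 0.9908, -0.983]

[-0.9414, -0.4699, -0.8617, 0.0699, 0.9908, -0.983]


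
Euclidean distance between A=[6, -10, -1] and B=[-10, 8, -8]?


d = √((6+ 10)² + (-10-8)² + (-1+ 8)²)
  = √(256 + 324 + 49)
  = √629 = 25.0799

25.0799


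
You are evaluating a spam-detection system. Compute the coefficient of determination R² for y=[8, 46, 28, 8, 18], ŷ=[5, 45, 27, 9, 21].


ȳ = 21.6
SS_res = Σ(y-ŷ)² = 21
SS_tot = Σ(y-ȳ)² = 1019.2
R² = 1 - SS_res/SS_tot = 1 - 0.0206 = 0.9794

0.9794


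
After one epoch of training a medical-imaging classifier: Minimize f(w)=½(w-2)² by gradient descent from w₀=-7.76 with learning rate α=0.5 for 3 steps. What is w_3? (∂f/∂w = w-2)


step 1: grad = -7.76-2 = -9.76; w = -7.76 - 0.5·(-9.76) = -2.88
step 2: grad = -2.88-2 = -4.88; w = -2.88 - 0.5·(-4.88) = -0.44
step 3: grad = -0.44-2 = -2.44; w = -0.44 - 0.5·(-2.44) = 0.78

0.78


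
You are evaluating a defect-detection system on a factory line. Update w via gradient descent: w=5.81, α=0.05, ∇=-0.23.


w_new = w - α·∇
= 5.81 - 0.05·-0.23
= 5.81 + 0.0115
= 5.8215

5.8215


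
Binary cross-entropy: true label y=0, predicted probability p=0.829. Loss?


BCE = -[y·ln(p) + (1-y)·ln(1-p)]
= -0 - 1·ln(1-0.829)
= -ln(0.171) = 1.7661

1.7661


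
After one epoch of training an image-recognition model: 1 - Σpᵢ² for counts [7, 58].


Probabilities: [7/65, 58/65] ≈ [0.1077, 0.8923]
Σpᵢ² = (49 + 3364)/65² = 3413/4225
Gini = 1 - Σpᵢ² = 1 - 3413/4225 = 0.1922

0.1922


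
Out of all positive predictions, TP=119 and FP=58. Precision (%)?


Precision = TP/(TP+FP)
= 119/(119+58)
= 119/177 = 67.23%

67.23%


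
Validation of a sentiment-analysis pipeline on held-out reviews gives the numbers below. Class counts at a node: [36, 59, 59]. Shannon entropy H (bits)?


Probabilities: [36/154, 59/154, 59/154] ≈ [0.2338, 0.3831, 0.3831]
H = -((36/154)·log₂(36/154) + (59/154)·log₂(59/154) + (59/154)·log₂(59/154))
  = 1.5508 bits

1.5508 bits


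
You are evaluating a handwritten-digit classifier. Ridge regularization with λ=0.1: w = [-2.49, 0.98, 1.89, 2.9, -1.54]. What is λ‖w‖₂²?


‖w‖₂² = (-2.49)² + (0.98)² + (1.89)² + (2.9)² + (-1.54)²
     = 6.2001 + 0.9604 + 3.5721 + 8.41 + 2.3716
     = 21.5142
λ·‖w‖₂² = 0.1·21.5142 = 2.15142

2.15142


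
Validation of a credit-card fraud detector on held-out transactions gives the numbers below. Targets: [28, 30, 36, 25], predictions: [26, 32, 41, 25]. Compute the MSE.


Squared errors: (28-26)²=4, (30-32)²=4, (36-41)²=25, (25-25)²=0
Sum = 33
MSE = 33/4 = 33/4

33/4


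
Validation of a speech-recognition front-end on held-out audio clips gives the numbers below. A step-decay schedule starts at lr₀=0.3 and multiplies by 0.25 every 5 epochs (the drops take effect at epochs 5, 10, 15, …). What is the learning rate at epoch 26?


n_drops = ⌊26/5⌋ = 5
lr = 0.3·0.25^5 = 0.3·0.0009765625 = 0.00029296875

0.00029296875


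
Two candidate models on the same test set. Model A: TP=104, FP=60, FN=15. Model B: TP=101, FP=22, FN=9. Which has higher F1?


Model A: P=104/164=0.6341, R=104/119=0.8739, F1=2PR/(P+R)=2TP/(2TP+FP+FN)=208/283=0.735
Model B: P=101/123=0.8211, R=101/110=0.9182, F1=2PR/(P+R)=2TP/(2TP+FP+FN)=202/233=0.867
0.735 < 0.867 → Model B

Model B


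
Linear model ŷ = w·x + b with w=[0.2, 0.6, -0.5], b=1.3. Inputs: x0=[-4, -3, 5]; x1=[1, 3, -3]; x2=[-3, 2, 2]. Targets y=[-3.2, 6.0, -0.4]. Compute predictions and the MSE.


ŷ0 = (0.2)·(-4) + (0.6)·(-3) + (-0.5)·(5) + 1.3 = -3.8
ŷ1 = (0.2)·(1) + (0.6)·(3) + (-0.5)·(-3) + 1.3 = 4.8
ŷ2 = (0.2)·(-3) + (0.6)·(2) + (-0.5)·(2) + 1.3 = 0.9
errors² = [0.36, 1.44, 1.69]
MSE = 3.4900/3 = 1.1633

1.1633


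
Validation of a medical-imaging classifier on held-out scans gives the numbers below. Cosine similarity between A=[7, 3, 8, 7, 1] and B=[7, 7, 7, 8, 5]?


A·B = 7·7 + 3·7 + 8·7 + 7·8 + 1·5 = 187
‖A‖ = √172 = 13.1149, ‖B‖ = √236 = 15.3623
cos = 187/(√172·√236) = 187/√40592 = 0.9282

0.9282


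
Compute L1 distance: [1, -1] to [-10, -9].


d = |1+ 10| + |-1+ 9|
  = 11 + 8
  = 19

19


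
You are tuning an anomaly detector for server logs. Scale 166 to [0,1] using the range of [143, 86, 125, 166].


min=86, max=166
(166-86)/(166-86) = 80/80 = 1.0

1.0


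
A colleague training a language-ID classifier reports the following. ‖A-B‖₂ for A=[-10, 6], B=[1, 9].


d = √((-10-1)² + (6-9)²)
  = √(121 + 9)
  = √130 = 11.4018

11.4018


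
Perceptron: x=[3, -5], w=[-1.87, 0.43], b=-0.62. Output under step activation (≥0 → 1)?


z = (3)·(-1.87) + (-5)·(0.43) - 0.62
  = -8.38
step(z) = 0 (z<0)

0


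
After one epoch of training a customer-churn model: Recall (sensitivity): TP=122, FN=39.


Recall = TP/(TP+FN)
= 122/(122+39)
= 122/161 = 75.78%

75.78%


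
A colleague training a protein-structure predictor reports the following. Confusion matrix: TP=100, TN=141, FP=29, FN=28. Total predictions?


Total = TP + TN + FP + FN
= 100 + 141 + 29 + 28
= 298
(Predicted positive: 129, predicted negative: 169)

298


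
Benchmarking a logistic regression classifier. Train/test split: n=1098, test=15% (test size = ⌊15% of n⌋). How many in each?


Test = ⌊1098·15/100⌋ = 164
Train = 1098 - 164 = 934

Train: 934, Test: 164


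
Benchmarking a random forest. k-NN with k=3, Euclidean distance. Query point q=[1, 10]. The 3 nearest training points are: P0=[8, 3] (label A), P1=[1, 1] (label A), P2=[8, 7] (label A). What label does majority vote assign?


d(q,P0) = 9.8995  (label A)
d(q,P1) = 9.0  (label A)
d(q,P2) = 7.6158  (label A)
Votes: A=3, B=0
Majority → A

A


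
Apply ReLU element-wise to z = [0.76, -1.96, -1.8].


ReLU(0.76) = max(0, 0.76) = 0.76
ReLU(-1.96) = max(0, -1.96) = 0.0
ReLU(-1.8) = max(0, -1.8) = 0.0
result = [0.76, 0.0, 0.0]

[0.76, 0.0, 0.0]


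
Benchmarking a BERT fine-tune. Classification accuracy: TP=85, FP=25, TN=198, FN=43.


Accuracy = (TP+TN)/(TP+TN+FP+FN)
= (85+198)/(351)
= 283/351 = 80.63%

80.63%


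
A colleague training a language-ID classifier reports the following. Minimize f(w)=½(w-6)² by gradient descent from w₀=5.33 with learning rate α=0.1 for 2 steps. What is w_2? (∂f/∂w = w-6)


step 1: grad = 5.33-6 = -0.67; w = 5.33 - 0.1·(-0.67) = 5.397
step 2: grad = 5.397-6 = -0.603; w = 5.397 - 0.1·(-0.603) = 5.4573

5.4573


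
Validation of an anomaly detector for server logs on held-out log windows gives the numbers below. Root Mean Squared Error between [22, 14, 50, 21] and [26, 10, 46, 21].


MSE = 48/4 = 12
RMSE = √(48/4) = 3.4641

3.4641


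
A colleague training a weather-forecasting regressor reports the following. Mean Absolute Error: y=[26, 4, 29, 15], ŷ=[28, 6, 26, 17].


Absolute errors: |26-28|=2, |4-6|=2, |29-26|=3, |15-17|=2
Sum = 9
MAE = 9/4 = 9/4

9/4


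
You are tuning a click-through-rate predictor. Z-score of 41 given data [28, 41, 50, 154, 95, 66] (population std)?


μ = 72.3333, σ = 42.169
z = (41 - 72.3333)/42.169 = -0.743

-0.743


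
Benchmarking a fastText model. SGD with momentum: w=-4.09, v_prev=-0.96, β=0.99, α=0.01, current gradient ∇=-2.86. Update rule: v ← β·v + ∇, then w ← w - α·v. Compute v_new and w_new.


v_new = 0.99·-0.96 - 2.86 = -0.9504 - 2.86 = -3.8104
w_new = -4.09 - 0.01·-3.8104 = -4.09 + 0.038104 = -4.051896

v_new=-3.8104, w_new=-4.051896


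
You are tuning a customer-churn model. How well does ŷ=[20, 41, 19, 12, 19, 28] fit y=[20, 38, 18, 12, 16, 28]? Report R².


ȳ = 22
SS_res = Σ(y-ŷ)² = 19
SS_tot = Σ(y-ȳ)² = 448
R² = 1 - SS_res/SS_tot = 1 - 0.0424 = 0.9576

0.9576


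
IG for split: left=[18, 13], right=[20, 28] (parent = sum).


Parent = [38, 41], H_parent = 0.999
H_left = 0.9812 (n=31), H_right = 0.9799 (n=48)
H_children = (31/79)·0.9812 + (48/79)·0.9799 = 0.9804
IG = 0.999 - 0.9804 = 0.0186

0.0186


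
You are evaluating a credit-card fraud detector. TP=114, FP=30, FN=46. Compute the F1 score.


Precision = 114/144 = 0.7917
Recall = 114/160 = 0.7125
F1 = 2·P·R/(P+R) = 2·TP/(2·TP+FP+FN) = 228/(228+30+46) = 228/304 = 0.75

0.75


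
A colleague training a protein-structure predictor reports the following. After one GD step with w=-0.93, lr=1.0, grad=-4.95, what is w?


w_new = w - α·∇
= -0.93 - 1.0·-4.95
= -0.93 + 4.95
= 4.02

4.02


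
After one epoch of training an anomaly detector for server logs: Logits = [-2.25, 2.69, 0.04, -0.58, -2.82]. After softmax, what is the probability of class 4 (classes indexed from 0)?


Exponentials: e^-2.25=0.1054, e^2.69=14.7317, e^0.04=1.0408, e^-0.58=0.5599, e^-2.82=0.0596
Sum = 16.4974
Softmax = [0.0064, 0.893, 0.0631, 0.0339, 0.0036]
p[4] = 0.0596/16.4974 = 0.0036

0.0036


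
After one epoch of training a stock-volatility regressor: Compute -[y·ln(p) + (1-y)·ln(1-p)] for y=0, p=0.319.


BCE = -[y·ln(p) + (1-y)·ln(1-p)]
= -0 - 1·ln(1-0.319)
= -ln(0.681) = 0.3842

0.3842


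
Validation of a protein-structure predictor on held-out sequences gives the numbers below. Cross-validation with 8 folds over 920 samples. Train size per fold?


Fold size = 920/8 = 115
Training per fold = 920 - 115 = 805

805


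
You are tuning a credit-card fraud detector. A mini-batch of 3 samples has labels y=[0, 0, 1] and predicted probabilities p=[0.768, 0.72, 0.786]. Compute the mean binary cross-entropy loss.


L[0] = -ln(1-0.768) = -ln(0.232) = 1.461
L[1] = -ln(1-0.72) = -ln(0.28) = 1.273
L[2] = -ln(0.786) = 0.2408
mean = (1.461 + 1.273 + 0.2408)/3 = 0.9916

0.9916


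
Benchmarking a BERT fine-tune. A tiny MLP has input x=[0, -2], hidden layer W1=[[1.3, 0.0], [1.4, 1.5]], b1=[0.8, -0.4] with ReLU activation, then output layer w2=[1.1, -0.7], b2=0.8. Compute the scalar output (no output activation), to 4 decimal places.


z1[0] = (1.3)·(0) + (0.0)·(-2) + 0.8 = 0.8
z1[1] = (1.4)·(0) + (1.5)·(-2) - 0.4 = -3.4
h = ReLU(z1) = [0.8, 0.0]
output = (1.1)·(0.8) + (-0.7)·(0.0) + 0.8 = 1.68

1.68


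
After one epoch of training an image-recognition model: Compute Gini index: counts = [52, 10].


Probabilities: [52/62, 10/62] ≈ [0.8387, 0.1613]
Σpᵢ² = (2704 + 100)/62² = 2804/3844
Gini = 1 - Σpᵢ² = 1 - 2804/3844 = 0.2706

0.2706


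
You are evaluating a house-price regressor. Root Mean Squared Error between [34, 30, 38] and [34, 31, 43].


MSE = 26/3 = 8.6667
RMSE = √(26/3) = 2.9439

2.9439


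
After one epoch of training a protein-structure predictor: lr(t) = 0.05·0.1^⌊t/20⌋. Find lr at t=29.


n_drops = ⌊29/20⌋ = 1
lr = 0.05·0.1^1 = 0.05·0.1 = 0.005

0.005


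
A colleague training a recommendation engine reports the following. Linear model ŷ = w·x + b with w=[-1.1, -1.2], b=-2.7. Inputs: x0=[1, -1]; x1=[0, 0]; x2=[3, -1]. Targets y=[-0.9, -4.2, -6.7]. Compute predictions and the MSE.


ŷ0 = (-1.1)·(1) + (-1.2)·(-1) - 2.7 = -2.6
ŷ1 = (-1.1)·(0) + (-1.2)·(0) - 2.7 = -2.7
ŷ2 = (-1.1)·(3) + (-1.2)·(-1) - 2.7 = -4.8
errors² = [2.89, 2.25, 3.61]
MSE = 8.7500/3 = 2.9167

2.9167


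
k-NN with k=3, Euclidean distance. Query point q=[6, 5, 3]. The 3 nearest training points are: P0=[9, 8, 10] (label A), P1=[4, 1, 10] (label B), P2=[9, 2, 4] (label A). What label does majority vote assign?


d(q,P0) = 8.1854  (label A)
d(q,P1) = 8.3066  (label B)
d(q,P2) = 4.3589  (label A)
Votes: A=2, B=1
Majority → A

A


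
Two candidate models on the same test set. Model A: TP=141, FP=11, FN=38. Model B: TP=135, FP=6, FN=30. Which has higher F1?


Model A: P=141/152=0.9276, R=141/179=0.7877, F1=2PR/(P+R)=2TP/(2TP+FP+FN)=282/331=0.852
Model B: P=135/141=0.9574, R=135/165=0.8182, F1=2PR/(P+R)=2TP/(2TP+FP+FN)=270/306=0.8824
0.852 < 0.8824 → Model B

Model B


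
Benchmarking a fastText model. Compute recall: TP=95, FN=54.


Recall = TP/(TP+FN)
= 95/(95+54)
= 95/149 = 63.76%

63.76%


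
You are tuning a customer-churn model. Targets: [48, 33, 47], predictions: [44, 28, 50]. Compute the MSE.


Squared errors: (48-44)²=16, (33-28)²=25, (47-50)²=9
Sum = 50
MSE = 50/3 = 50/3

50/3


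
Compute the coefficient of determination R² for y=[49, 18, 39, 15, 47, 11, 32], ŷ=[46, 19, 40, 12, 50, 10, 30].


ȳ = 30.1429
SS_res = Σ(y-ŷ)² = 34
SS_tot = Σ(y-ȳ)² = 1464.86
R² = 1 - SS_res/SS_tot = 1 - 0.0232 = 0.9768

0.9768


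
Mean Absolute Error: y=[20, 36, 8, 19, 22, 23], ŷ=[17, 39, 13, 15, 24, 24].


Absolute errors: |20-17|=3, |36-39|=3, |8-13|=5, |19-15|=4, |22-24|=2, |23-24|=1
Sum = 18
MAE = 18/6 = 3

3


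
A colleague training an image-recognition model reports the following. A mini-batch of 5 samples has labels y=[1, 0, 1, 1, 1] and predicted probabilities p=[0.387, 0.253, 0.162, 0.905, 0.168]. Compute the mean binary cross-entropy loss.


L[0] = -ln(0.387) = 0.9493
L[1] = -ln(1-0.253) = -ln(0.747) = 0.2917
L[2] = -ln(0.162) = 1.8202
L[3] = -ln(0.905) = 0.0998
L[4] = -ln(0.168) = 1.7838
mean = (0.9493 + 0.2917 + 1.8202 + 0.0998 + 1.7838)/5 = 0.989

0.989


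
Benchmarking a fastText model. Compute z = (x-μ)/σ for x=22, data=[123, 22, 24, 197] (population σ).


μ = 91.5, σ = 73.3297
z = (22 - 91.5)/73.3297 = -0.9478

-0.9478


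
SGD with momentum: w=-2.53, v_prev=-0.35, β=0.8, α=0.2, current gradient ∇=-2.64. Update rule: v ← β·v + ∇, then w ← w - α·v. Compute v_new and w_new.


v_new = 0.8·-0.35 - 2.64 = -0.28 - 2.64 = -2.92
w_new = -2.53 - 0.2·-2.92 = -2.53 + 0.584 = -1.946

v_new=-2.92, w_new=-1.946


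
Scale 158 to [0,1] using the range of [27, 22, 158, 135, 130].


min=22, max=158
(158-22)/(158-22) = 136/136 = 1.0

1.0


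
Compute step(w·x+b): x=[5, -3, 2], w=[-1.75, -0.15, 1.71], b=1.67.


z = (5)·(-1.75) + (-3)·(-0.15) + (2)·(1.71) + 1.67
  = -3.21
step(z) = 0 (z<0)

0


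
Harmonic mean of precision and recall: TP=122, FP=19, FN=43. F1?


Precision = 122/141 = 0.8652
Recall = 122/165 = 0.7394
F1 = 2·P·R/(P+R) = 2·TP/(2·TP+FP+FN) = 244/(244+19+43) = 244/306 = 0.7974

0.7974


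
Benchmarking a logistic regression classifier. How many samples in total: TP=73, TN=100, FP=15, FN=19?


Total = TP + TN + FP + FN
= 73 + 100 + 15 + 19
= 207
(Predicted positive: 88, predicted negative: 119)

207


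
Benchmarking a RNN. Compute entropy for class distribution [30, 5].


Probabilities: [30/35, 5/35] ≈ [0.8571, 0.1429]
H = -((30/35)·log₂(30/35) + (5/35)·log₂(5/35))
  = 0.5917 bits

0.5917 bits


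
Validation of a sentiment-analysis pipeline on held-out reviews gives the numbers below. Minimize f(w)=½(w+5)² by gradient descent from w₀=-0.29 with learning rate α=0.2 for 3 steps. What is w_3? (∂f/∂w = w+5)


step 1: grad = -0.29+5 = 4.71; w = -0.29 - 0.2·(4.71) = -1.232
step 2: grad = -1.232+5 = 3.768; w = -1.232 - 0.2·(3.768) = -1.9856
step 3: grad = -1.9856+5 = 3.0144; w = -1.9856 - 0.2·(3.0144) = -2.58848

-2.58848


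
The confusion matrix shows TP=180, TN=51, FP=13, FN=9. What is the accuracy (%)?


Accuracy = (TP+TN)/(TP+TN+FP+FN)
= (180+51)/(253)
= 231/253 = 91.3%

91.3%


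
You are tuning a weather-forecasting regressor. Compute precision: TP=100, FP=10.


Precision = TP/(TP+FP)
= 100/(100+10)
= 100/110 = 90.91%

90.91%


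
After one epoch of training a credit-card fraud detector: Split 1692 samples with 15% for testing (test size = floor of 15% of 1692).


Test = ⌊1692·15/100⌋ = 253
Train = 1692 - 253 = 1439

Train: 1439, Test: 253


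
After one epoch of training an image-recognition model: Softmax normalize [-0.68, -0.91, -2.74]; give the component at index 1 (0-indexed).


Exponentials: e^-0.68=0.5066, e^-0.91=0.4025, e^-2.74=0.0646
Sum = 0.9737
Softmax = [0.5203, 0.4134, 0.0663]
p[1] = 0.4025/0.9737 = 0.4134

0.4134


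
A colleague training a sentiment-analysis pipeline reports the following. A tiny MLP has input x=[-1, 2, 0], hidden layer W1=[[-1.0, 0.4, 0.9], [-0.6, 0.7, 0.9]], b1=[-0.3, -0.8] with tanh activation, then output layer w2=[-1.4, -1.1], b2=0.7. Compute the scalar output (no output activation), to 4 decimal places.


z1[0] = (-1.0)·(-1) + (0.4)·(2) + (0.9)·(0) - 0.3 = 1.5
z1[1] = (-0.6)·(-1) + (0.7)·(2) + (0.9)·(0) - 0.8 = 1.2
h = tanh(z1) = [0.9051, 0.8337]
output = (-1.4)·(0.9051) + (-1.1)·(0.8337) + 0.7 = -1.4842

-1.4842


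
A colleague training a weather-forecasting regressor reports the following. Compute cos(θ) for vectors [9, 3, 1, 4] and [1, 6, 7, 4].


A·B = 9·1 + 3·6 + 1·7 + 4·4 = 50
‖A‖ = √107 = 10.3441, ‖B‖ = √102 = 10.0995
cos = 50/(√107·√102) = 50/√10914 = 0.4786

0.4786


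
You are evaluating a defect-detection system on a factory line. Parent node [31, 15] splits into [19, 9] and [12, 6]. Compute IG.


Parent = [31, 15], H_parent = 0.9109
H_left = 0.9059 (n=28), H_right = 0.9183 (n=18)
H_children = (28/46)·0.9059 + (18/46)·0.9183 = 0.9108
IG = 0.9109 - 0.9108 = 0.0001

0.0001


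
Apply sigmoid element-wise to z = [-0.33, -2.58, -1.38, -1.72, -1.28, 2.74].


σ(-0.33) = 1/(1+e^0.33) = 0.4182
σ(-2.58) = 1/(1+e^2.58) = 0.0704
σ(-1.38) = 1/(1+e^1.38) = 0.201
σ(-1.72) = 1/(1+e^1.72) = 0.1519
σ(-1.28) = 1/(1+e^1.28) = 0.2176
σ(2.74) = 1/(1+e^-2.74) = 0.9393
result = [0.4182, 0.0704, 0.201, 0.1519, 0.2176, 0.9393]

[0.4182, 0.0704, 0.201, 0.1519, 0.2176, 0.9393]


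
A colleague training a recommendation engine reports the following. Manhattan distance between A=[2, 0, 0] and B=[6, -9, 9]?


d = |2-6| + |0+ 9| + |0-9|
  = 4 + 9 + 9
  = 22

22


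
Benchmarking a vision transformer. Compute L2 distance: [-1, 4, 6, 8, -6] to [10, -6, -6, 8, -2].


d = √((-1-10)² + (4+ 6)² + (6+ 6)² + (8-8)² + (-6+ 2)²)
  = √(121 + 100 + 144 + 0 + 16)
  = √381 = 19.5192

19.5192


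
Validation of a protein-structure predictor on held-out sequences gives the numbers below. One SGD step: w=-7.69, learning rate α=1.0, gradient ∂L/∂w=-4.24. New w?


w_new = w - α·∇
= -7.69 - 1.0·-4.24
= -7.69 + 4.24
= -3.45

-3.45


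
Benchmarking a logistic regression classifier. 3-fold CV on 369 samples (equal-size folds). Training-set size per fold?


Fold size = 369/3 = 123
Training per fold = 369 - 123 = 246

246


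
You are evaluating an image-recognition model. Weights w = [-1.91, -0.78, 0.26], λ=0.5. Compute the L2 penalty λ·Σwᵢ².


‖w‖₂² = (-1.91)² + (-0.78)² + (0.26)²
     = 3.6481 + 0.6084 + 0.0676
     = 4.3241
λ·‖w‖₂² = 0.5·4.3241 = 2.16205

2.16205


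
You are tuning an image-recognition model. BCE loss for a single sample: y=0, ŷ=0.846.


BCE = -[y·ln(p) + (1-y)·ln(1-p)]
= -0 - 1·ln(1-0.846)
= -ln(0.154) = 1.8708

1.8708


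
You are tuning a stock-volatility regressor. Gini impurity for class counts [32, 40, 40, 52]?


Probabilities: [32/164, 40/164, 40/164, 52/164] ≈ [0.1951, 0.2439, 0.2439, 0.3171]
Σpᵢ² = (1024 + 1600 + 1600 + 2704)/164² = 6928/26896
Gini = 1 - Σpᵢ² = 1 - 6928/26896 = 0.7424

0.7424


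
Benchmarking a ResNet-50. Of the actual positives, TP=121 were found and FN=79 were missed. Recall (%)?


Recall = TP/(TP+FN)
= 121/(121+79)
= 121/200 = 60.5%

60.5%


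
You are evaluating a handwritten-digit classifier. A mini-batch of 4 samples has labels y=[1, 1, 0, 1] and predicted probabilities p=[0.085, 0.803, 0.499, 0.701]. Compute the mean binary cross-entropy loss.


L[0] = -ln(0.085) = 2.4651
L[1] = -ln(0.803) = 0.2194
L[2] = -ln(1-0.499) = -ln(0.501) = 0.6911
L[3] = -ln(0.701) = 0.3552
mean = (2.4651 + 0.2194 + 0.6911 + 0.3552)/4 = 0.9327

0.9327


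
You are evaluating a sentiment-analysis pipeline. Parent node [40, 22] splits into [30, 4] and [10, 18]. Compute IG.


Parent = [40, 22], H_parent = 0.9383
H_left = 0.5226 (n=34), H_right = 0.9403 (n=28)
H_children = (34/62)·0.5226 + (28/62)·0.9403 = 0.7112
IG = 0.9383 - 0.7112 = 0.2271

0.2271


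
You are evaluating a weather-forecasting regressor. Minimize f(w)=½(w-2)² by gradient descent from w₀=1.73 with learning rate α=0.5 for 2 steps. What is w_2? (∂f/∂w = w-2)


step 1: grad = 1.73-2 = -0.27; w = 1.73 - 0.5·(-0.27) = 1.865
step 2: grad = 1.865-2 = -0.135; w = 1.865 - 0.5·(-0.135) = 1.9325

1.9325


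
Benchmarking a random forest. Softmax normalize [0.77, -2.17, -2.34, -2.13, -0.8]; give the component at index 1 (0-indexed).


Exponentials: e^0.77=2.1598, e^-2.17=0.1142, e^-2.34=0.0963, e^-2.13=0.1188, e^-0.8=0.4493
Sum = 2.9384
Softmax = [0.735, 0.0389, 0.0328, 0.0404, 0.1529]
p[1] = 0.1142/2.9384 = 0.0389

0.0389


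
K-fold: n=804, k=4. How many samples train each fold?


Fold size = 804/4 = 201
Training per fold = 804 - 201 = 603

603


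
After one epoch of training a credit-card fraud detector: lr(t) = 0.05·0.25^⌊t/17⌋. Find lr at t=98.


n_drops = ⌊98/17⌋ = 5
lr = 0.05·0.25^5 = 0.05·0.0009765625 = 0.000048828125

0.000048828125


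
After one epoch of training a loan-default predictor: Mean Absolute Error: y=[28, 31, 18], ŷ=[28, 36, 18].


Absolute errors: |28-28|=0, |31-36|=5, |18-18|=0
Sum = 5
MAE = 5/3 = 5/3

5/3


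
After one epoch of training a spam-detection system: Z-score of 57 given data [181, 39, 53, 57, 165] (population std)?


μ = 99, σ = 60.9262
z = (57 - 99)/60.9262 = -0.6894

-0.6894


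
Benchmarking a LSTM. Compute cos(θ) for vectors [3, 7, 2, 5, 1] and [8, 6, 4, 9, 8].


A·B = 3·8 + 7·6 + 2·4 + 5·9 + 1·8 = 127
‖A‖ = √88 = 9.3808, ‖B‖ = √261 = 16.1555
cos = 127/(√88·√261) = 127/√22968 = 0.838

0.838


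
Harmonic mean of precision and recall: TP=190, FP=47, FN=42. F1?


Precision = 190/237 = 0.8017
Recall = 190/232 = 0.819
F1 = 2·P·R/(P+R) = 2·TP/(2·TP+FP+FN) = 380/(380+47+42) = 380/469 = 0.8102

0.8102


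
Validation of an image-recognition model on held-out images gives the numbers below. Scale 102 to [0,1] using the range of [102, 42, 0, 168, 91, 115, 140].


min=0, max=168
(102-0)/(168-0) = 102/168 = 0.6071

0.6071


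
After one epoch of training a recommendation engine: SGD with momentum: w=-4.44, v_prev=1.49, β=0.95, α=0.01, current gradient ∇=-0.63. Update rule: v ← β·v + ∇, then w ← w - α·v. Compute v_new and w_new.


v_new = 0.95·1.49 - 0.63 = 1.4155 - 0.63 = 0.7855
w_new = -4.44 - 0.01·0.7855 = -4.44 - 0.007855 = -4.447855

v_new=0.7855, w_new=-4.447855


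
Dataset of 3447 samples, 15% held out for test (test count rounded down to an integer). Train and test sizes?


Test = ⌊3447·15/100⌋ = 517
Train = 3447 - 517 = 2930

Train: 2930, Test: 517


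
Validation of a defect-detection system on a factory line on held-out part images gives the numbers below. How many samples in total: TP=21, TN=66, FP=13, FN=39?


Total = TP + TN + FP + FN
= 21 + 66 + 13 + 39
= 139
(Predicted positive: 34, predicted negative: 105)

139


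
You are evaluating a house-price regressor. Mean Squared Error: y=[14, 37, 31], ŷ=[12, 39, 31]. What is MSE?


Squared errors: (14-12)²=4, (37-39)²=4, (31-31)²=0
Sum = 8
MSE = 8/3 = 8/3

8/3


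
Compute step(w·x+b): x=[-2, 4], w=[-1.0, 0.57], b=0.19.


z = (-2)·(-1.0) + (4)·(0.57) + 0.19
  = 4.47
step(z) = 1 (z≥0)

1


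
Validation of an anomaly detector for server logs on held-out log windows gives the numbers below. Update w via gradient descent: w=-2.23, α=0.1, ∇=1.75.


w_new = w - α·∇
= -2.23 - 0.1·1.75
= -2.23 - 0.175
= -2.405

-2.405


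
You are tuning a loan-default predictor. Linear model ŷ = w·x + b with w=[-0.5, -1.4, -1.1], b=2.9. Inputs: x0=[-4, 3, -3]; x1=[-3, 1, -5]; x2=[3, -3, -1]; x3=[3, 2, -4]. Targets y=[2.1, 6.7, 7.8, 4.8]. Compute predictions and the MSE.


ŷ0 = (-0.5)·(-4) + (-1.4)·(3) + (-1.1)·(-3) + 2.9 = 4.0
ŷ1 = (-0.5)·(-3) + (-1.4)·(1) + (-1.1)·(-5) + 2.9 = 8.5
ŷ2 = (-0.5)·(3) + (-1.4)·(-3) + (-1.1)·(-1) + 2.9 = 6.7
ŷ3 = (-0.5)·(3) + (-1.4)·(2) + (-1.1)·(-4) + 2.9 = 3.0
errors² = [3.61, 3.24, 1.21, 3.24]
MSE = 11.3000/4 = 2.825

2.825


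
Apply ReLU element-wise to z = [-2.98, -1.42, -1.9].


ReLU(-2.98) = max(0, -2.98) = 0.0
ReLU(-1.42) = max(0, -1.42) = 0.0
ReLU(-1.9) = max(0, -1.9) = 0.0
result = [0.0, 0.0, 0.0]

[0.0, 0.0, 0.0]


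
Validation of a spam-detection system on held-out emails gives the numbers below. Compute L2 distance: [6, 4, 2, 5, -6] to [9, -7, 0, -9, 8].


d = √((6-9)² + (4+ 7)² + (2-0)² + (5+ 9)² + (-6-8)²)
  = √(9 + 121 + 4 + 196 + 196)
  = √526 = 22.9347

22.9347


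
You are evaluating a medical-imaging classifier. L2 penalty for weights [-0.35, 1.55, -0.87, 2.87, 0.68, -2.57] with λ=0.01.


‖w‖₂² = (-0.35)² + (1.55)² + (-0.87)² + (2.87)² + (0.68)² + (-2.57)²
     = 0.1225 + 2.4025 + 0.7569 + 8.2369 + 0.4624 + 6.6049
     = 18.5861
λ·‖w‖₂² = 0.01·18.5861 = 0.185861

0.185861


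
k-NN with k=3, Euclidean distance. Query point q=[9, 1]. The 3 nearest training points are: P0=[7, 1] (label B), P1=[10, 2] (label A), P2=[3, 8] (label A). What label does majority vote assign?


d(q,P0) = 2.0  (label B)
d(q,P1) = 1.4142  (label A)
d(q,P2) = 9.2195  (label A)
Votes: A=2, B=1
Majority → A

A


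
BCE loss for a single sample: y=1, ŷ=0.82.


BCE = -[y·ln(p) + (1-y)·ln(1-p)]
= -1·ln(0.82) - 0
= -ln(0.82) = 0.1985

0.1985


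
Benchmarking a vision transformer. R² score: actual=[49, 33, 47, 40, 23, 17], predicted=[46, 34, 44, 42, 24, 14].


ȳ = 34.8333
SS_res = Σ(y-ŷ)² = 33
SS_tot = Σ(y-ȳ)² = 836.83
R² = 1 - SS_res/SS_tot = 1 - 0.0394 = 0.9606

0.9606


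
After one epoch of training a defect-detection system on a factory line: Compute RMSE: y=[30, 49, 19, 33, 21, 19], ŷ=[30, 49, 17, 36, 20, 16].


MSE = 23/6 = 3.8333
RMSE = √(23/6) = 1.9579

1.9579


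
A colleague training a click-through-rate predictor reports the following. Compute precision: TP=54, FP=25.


Precision = TP/(TP+FP)
= 54/(54+25)
= 54/79 = 68.35%

68.35%


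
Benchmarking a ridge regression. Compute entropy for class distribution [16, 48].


Probabilities: [16/64, 48/64] ≈ [0.25, 0.75]
H = -((16/64)·log₂(16/64) + (48/64)·log₂(48/64))
  = 0.8113 bits

0.8113 bits


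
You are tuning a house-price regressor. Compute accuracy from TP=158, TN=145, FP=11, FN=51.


Accuracy = (TP+TN)/(TP+TN+FP+FN)
= (158+145)/(365)
= 303/365 = 83.01%

83.01%


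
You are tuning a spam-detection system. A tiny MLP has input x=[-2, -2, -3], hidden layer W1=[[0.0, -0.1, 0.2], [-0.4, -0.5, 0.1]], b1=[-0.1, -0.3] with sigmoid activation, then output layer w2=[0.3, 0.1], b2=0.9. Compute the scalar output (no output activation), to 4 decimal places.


z1[0] = (0.0)·(-2) + (-0.1)·(-2) + (0.2)·(-3) - 0.1 = -0.5
z1[1] = (-0.4)·(-2) + (-0.5)·(-2) + (0.1)·(-3) - 0.3 = 1.2
h = sigmoid(z1) = [0.3775, 0.7685]
output = (0.3)·(0.3775) + (0.1)·(0.7685) + 0.9 = 1.0901

1.0901


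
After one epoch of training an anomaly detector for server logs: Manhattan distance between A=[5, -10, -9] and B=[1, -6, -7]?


d = |5-1| + |-10+ 6| + |-9+ 7|
  = 4 + 4 + 2
  = 10

10


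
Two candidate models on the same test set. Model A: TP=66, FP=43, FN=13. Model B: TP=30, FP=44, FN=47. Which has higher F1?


Model A: P=66/109=0.6055, R=66/79=0.8354, F1=2PR/(P+R)=2TP/(2TP+FP+FN)=132/188=0.7021
Model B: P=30/74=0.4054, R=30/77=0.3896, F1=2PR/(P+R)=2TP/(2TP+FP+FN)=60/151=0.3974
0.7021 > 0.3974 → Model A

Model A


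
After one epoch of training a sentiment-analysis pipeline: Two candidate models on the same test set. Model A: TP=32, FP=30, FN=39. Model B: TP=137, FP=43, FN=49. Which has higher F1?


Model A: P=32/62=0.5161, R=32/71=0.4507, F1=2PR/(P+R)=2TP/(2TP+FP+FN)=64/133=0.4812
Model B: P=137/180=0.7611, R=137/186=0.7366, F1=2PR/(P+R)=2TP/(2TP+FP+FN)=274/366=0.7486
0.4812 < 0.7486 → Model B

Model B


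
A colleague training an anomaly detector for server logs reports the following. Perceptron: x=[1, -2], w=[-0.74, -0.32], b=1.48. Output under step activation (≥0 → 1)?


z = (1)·(-0.74) + (-2)·(-0.32) + 1.48
  = 1.38
step(z) = 1 (z≥0)

1


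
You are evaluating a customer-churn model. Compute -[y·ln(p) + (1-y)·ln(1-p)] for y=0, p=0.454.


BCE = -[y·ln(p) + (1-y)·ln(1-p)]
= -0 - 1·ln(1-0.454)
= -ln(0.546) = 0.6051

0.6051


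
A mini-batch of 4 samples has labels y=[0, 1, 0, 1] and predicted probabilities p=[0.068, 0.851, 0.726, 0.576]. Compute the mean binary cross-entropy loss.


L[0] = -ln(1-0.068) = -ln(0.932) = 0.0704
L[1] = -ln(0.851) = 0.1613
L[2] = -ln(1-0.726) = -ln(0.274) = 1.2946
L[3] = -ln(0.576) = 0.5516
mean = (0.0704 + 0.1613 + 1.2946 + 0.5516)/4 = 0.5195

0.5195


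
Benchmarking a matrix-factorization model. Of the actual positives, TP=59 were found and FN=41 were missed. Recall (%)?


Recall = TP/(TP+FN)
= 59/(59+41)
= 59/100 = 59.0%

59.0%


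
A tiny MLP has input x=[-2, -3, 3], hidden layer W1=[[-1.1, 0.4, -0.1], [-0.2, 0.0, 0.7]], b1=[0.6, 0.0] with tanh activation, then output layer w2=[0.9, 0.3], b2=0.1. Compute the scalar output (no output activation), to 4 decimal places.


z1[0] = (-1.1)·(-2) + (0.4)·(-3) + (-0.1)·(3) + 0.6 = 1.3
z1[1] = (-0.2)·(-2) + (0.0)·(-3) + (0.7)·(3) + 0.0 = 2.5
h = tanh(z1) = [0.8617, 0.9866]
output = (0.9)·(0.8617) + (0.3)·(0.9866) + 0.1 = 1.1715

1.1715


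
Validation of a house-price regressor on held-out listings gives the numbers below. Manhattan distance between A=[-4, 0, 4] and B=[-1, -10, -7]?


d = |-4+ 1| + |0+ 10| + |4+ 7|
  = 3 + 10 + 11
  = 24

24


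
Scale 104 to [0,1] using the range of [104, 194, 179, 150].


min=104, max=194
(104-104)/(194-104) = 0/90 = 0.0

0.0


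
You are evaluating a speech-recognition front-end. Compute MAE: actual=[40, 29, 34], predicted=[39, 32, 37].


Absolute errors: |40-39|=1, |29-32|=3, |34-37|=3
Sum = 7
MAE = 7/3 = 7/3

7/3
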